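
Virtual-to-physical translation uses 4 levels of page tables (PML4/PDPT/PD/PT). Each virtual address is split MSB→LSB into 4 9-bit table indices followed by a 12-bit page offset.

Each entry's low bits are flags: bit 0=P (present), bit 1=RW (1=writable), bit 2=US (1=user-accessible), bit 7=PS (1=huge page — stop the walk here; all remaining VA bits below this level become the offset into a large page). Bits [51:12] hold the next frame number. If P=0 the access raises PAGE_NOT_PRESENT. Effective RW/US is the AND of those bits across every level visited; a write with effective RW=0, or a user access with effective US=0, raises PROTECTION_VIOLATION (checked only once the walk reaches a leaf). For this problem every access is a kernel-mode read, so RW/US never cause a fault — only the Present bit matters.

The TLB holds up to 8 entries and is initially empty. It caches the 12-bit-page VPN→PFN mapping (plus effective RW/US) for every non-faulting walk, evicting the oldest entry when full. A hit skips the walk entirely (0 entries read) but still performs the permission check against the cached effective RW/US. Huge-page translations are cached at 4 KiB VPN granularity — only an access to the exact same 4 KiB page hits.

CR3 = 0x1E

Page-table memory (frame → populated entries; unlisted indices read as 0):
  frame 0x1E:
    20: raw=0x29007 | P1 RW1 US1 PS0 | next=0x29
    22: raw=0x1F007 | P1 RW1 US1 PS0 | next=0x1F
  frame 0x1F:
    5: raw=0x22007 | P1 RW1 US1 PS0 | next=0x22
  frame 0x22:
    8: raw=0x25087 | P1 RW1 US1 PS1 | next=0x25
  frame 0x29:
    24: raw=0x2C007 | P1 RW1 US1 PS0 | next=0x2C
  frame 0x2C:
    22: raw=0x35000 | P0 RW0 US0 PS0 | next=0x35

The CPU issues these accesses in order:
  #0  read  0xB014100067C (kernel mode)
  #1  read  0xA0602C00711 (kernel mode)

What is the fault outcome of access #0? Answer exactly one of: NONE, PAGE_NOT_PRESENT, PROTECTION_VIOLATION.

Per-access translation:
#0 VA=0xB014100067C (r,kernel):
  L0: frame=0x1E idx=22 entry=0x1F007 [P=1 RW=1 US=1 PS=0]
  L1: frame=0x1F idx=5 entry=0x22007 [P=1 RW=1 US=1 PS=0]
  L2: frame=0x22 idx=8 entry=0x25087 [P=1 RW=1 US=1 PS=1]
  ⇒ phys 0x2567C (huge @L2)  [3 reads]
#1 VA=0xA0602C00711 (r,kernel):
  L0: frame=0x1E idx=20 entry=0x29007 [P=1 RW=1 US=1 PS=0]
  L1: frame=0x29 idx=24 entry=0x2C007 [P=1 RW=1 US=1 PS=0]
  L2: frame=0x2C idx=22 entry=0x35000 [P=0 RW=0 US=0 PS=0]
  ⇒ fault: PAGE_NOT_PRESENT  — 3 lookups

Access #0 fault: NONE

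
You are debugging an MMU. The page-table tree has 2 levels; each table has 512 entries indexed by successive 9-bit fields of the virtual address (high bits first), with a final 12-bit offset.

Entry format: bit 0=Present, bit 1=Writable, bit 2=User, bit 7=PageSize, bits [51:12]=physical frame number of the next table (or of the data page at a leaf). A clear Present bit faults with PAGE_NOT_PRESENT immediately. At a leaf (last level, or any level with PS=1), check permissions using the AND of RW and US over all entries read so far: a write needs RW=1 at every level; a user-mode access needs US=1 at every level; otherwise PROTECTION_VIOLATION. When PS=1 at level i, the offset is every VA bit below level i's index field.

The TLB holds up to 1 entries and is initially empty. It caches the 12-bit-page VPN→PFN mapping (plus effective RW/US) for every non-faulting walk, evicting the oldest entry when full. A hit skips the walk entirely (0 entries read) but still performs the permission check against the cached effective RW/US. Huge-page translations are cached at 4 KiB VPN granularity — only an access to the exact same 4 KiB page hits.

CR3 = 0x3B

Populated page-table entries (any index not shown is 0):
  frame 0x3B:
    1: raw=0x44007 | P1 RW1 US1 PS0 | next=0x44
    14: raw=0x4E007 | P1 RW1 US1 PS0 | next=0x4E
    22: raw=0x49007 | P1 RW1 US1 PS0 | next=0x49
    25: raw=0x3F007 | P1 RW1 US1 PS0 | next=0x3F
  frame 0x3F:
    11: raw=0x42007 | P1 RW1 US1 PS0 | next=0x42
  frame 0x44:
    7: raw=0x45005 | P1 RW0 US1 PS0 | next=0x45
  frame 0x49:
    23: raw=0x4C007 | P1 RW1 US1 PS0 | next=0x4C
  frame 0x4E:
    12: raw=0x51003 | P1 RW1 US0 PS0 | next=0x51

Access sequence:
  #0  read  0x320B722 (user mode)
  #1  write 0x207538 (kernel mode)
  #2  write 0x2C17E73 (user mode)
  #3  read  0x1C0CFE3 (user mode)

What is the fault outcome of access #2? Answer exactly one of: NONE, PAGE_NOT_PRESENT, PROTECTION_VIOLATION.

Per-access translation:
#0 VA=0x320B722 (r,user):
  [0] read 0x3B idx=25: raw=0x3F007 flags P=1 W=1 U=1 S=0
  [1] read 0x3F idx=11: raw=0x42007 flags P=1 W=1 U=1 S=0
  ⇒ phys 0x42722  [2 reads]
#1 VA=0x207538 (w,kernel):
  [0] read 0x3B idx=1: raw=0x44007 flags P=1 W=1 U=1 S=0
  [1] read 0x44 idx=7: raw=0x45005 flags P=1 W=0 U=1 S=0
  ⇒ fault: PROTECTION_VIOLATION  — 2 lookups
#2 VA=0x2C17E73 (w,user):
  [0] read 0x3B idx=22: raw=0x49007 flags P=1 W=1 U=1 S=0
  [1] read 0x49 idx=23: raw=0x4C007 flags P=1 W=1 U=1 S=0
  ⇒ phys 0x4CE73  [2 reads]
#3 VA=0x1C0CFE3 (r,user):
  [0] read 0x3B idx=14: raw=0x4E007 flags P=1 W=1 U=1 S=0
  [1] read 0x4E idx=12: raw=0x51003 flags P=1 W=1 U=0 S=0
  ⇒ fault: PROTECTION_VIOLATION  — 2 lookups

Access #2 fault: NONE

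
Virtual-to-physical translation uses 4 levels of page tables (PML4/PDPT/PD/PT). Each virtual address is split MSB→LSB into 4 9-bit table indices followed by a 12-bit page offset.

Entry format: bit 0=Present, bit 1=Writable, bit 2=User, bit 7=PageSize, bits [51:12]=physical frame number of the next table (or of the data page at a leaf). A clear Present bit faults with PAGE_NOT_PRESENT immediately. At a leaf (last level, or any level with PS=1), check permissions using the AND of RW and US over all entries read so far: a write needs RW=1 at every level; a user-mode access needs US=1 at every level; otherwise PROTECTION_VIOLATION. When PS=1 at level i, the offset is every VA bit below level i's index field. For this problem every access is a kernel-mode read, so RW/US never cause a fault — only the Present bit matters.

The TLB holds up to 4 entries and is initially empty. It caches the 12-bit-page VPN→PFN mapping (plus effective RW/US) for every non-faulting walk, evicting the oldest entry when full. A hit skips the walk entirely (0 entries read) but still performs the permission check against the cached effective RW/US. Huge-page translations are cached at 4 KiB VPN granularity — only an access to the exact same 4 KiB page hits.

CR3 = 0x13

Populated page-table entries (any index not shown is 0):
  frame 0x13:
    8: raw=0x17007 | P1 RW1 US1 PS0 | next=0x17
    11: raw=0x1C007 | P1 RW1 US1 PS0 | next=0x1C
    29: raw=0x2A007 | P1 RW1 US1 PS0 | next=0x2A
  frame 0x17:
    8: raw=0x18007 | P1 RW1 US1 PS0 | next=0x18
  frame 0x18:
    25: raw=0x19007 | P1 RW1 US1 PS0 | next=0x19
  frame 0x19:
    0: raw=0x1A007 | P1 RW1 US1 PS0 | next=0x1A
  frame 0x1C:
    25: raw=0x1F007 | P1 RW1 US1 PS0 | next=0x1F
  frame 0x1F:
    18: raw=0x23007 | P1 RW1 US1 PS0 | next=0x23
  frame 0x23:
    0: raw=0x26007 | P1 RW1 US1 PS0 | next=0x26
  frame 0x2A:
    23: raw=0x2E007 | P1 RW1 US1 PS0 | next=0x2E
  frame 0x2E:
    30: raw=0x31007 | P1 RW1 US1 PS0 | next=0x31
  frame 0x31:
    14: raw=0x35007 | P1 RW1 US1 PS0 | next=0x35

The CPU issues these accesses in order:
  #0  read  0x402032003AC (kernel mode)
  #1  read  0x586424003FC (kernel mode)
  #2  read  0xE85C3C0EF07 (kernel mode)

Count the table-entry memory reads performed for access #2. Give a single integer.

Per-access translation:
#0 VA=0x402032003AC (r,kernel):
  [0] read 0x13 idx=8: raw=0x17007 flags P=1 W=1 U=1 S=0
  [1] read 0x17 idx=8: raw=0x18007 flags P=1 W=1 U=1 S=0
  [2] read 0x18 idx=25: raw=0x19007 flags P=1 W=1 U=1 S=0
  [3] read 0x19 idx=0: raw=0x1A007 flags P=1 W=1 U=1 S=0
  → PA=0x1A3AC  (4 entries read)
#1 VA=0x586424003FC (r,kernel):
  [0] read 0x13 idx=11: raw=0x1C007 flags P=1 W=1 U=1 S=0
  [1] read 0x1C idx=25: raw=0x1F007 flags P=1 W=1 U=1 S=0
  [2] read 0x1F idx=18: raw=0x23007 flags P=1 W=1 U=1 S=0
  [3] read 0x23 idx=0: raw=0x26007 flags P=1 W=1 U=1 S=0
  → PA=0x263FC  (4 entries read)
#2 VA=0xE85C3C0EF07 (r,kernel):
  [0] read 0x13 idx=29: raw=0x2A007 flags P=1 W=1 U=1 S=0
  [1] read 0x2A idx=23: raw=0x2E007 flags P=1 W=1 U=1 S=0
  [2] read 0x2E idx=30: raw=0x31007 flags P=1 W=1 U=1 S=0
  [3] read 0x31 idx=14: raw=0x35007 flags P=1 W=1 U=1 S=0
  → PA=0x35F07  (4 entries read)

Entries read for #2: 4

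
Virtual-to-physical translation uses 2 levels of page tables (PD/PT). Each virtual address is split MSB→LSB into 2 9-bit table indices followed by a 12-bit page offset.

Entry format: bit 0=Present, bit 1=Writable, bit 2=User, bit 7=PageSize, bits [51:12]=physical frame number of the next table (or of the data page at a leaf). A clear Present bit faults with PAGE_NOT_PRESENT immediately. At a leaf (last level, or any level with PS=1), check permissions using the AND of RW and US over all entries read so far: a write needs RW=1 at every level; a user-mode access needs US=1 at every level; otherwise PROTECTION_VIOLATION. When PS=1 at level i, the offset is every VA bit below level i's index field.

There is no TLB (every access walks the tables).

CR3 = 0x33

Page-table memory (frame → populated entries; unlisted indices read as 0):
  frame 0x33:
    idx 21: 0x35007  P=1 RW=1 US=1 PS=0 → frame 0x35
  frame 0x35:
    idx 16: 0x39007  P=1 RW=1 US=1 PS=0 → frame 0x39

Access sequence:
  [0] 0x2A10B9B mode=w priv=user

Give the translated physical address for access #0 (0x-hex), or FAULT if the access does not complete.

Walk each access:
#0 VA=0x2A10B9B (w,user):
  L0: frame=0x33 idx=21 entry=0x35007 [P=1 RW=1 US=1 PS=0]
  L1: frame=0x35 idx=16 entry=0x39007 [P=1 RW=1 US=1 PS=0]
  ✓ 0x39B9B  — 2 lookups

Access #0 PA: 0x39B9B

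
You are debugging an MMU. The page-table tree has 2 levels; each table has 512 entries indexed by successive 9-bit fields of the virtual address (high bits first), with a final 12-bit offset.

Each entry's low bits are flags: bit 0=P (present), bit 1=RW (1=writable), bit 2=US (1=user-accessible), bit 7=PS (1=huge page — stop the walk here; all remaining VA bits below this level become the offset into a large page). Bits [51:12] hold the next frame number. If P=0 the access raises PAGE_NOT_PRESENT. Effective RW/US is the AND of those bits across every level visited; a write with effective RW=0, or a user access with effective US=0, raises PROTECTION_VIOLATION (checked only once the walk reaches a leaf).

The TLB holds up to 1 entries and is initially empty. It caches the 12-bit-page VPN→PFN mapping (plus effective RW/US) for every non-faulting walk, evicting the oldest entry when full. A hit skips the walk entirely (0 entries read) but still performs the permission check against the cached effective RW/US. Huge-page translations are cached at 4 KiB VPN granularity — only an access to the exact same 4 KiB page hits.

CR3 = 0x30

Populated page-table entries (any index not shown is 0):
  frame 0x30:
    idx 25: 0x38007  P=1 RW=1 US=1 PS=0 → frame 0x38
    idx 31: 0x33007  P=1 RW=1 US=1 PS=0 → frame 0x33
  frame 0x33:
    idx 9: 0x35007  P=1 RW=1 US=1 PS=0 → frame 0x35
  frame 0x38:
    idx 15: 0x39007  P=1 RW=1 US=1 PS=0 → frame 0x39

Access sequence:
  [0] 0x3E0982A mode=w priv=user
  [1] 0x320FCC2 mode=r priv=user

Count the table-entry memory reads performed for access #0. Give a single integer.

Trace:
#0 VA=0x3E0982A (w,user):
  [0] read 0x30 idx=31: raw=0x33007 flags P=1 W=1 U=1 S=0
  [1] read 0x33 idx=9: raw=0x35007 flags P=1 W=1 U=1 S=0
  → PA=0x3582A  (2 entries read)
#1 VA=0x320FCC2 (r,user):
  [0] read 0x30 idx=25: raw=0x38007 flags P=1 W=1 U=1 S=0
  [1] read 0x38 idx=15: raw=0x39007 flags P=1 W=1 U=1 S=0
  → PA=0x39CC2  (2 entries read)

Entries read for #0: 2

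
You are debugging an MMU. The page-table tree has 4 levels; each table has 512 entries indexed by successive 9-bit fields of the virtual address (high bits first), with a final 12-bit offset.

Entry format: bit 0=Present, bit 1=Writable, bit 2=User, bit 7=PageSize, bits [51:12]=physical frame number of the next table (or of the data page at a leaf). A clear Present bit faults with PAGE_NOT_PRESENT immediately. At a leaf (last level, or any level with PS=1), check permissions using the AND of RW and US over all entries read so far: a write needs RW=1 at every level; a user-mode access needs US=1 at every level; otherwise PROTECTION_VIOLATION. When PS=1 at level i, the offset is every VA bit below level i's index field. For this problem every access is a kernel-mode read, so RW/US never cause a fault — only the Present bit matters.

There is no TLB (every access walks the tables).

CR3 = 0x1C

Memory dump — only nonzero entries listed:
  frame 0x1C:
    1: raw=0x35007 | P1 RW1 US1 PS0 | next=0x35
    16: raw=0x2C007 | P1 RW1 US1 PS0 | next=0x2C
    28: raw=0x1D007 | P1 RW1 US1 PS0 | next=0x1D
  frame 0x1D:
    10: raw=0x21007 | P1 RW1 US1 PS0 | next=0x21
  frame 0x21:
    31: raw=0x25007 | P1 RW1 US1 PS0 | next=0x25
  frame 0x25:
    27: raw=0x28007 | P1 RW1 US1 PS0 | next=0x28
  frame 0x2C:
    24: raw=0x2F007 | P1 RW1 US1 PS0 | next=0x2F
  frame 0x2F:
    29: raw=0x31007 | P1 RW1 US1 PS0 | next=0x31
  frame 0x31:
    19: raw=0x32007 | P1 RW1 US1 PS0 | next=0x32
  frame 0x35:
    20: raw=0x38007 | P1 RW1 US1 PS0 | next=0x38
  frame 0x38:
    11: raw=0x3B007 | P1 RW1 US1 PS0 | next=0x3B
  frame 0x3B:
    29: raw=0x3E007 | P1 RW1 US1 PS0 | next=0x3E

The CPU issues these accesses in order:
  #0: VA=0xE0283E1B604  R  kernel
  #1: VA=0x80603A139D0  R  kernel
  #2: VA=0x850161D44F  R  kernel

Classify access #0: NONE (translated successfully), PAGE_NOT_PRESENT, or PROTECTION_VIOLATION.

Per-access translation:
#0 VA=0xE0283E1B604 (r,kernel):
  L0: frame=0x1C idx=28 entry=0x1D007 [P=1 RW=1 US=1 PS=0]
  L1: frame=0x1D idx=10 entry=0x21007 [P=1 RW=1 US=1 PS=0]
  L2: frame=0x21 idx=31 entry=0x25007 [P=1 RW=1 US=1 PS=0]
  L3: frame=0x25 idx=27 entry=0x28007 [P=1 RW=1 US=1 PS=0]
  → PA=0x28604  (4 entries read)
#1 VA=0x80603A139D0 (r,kernel):
  L0: frame=0x1C idx=16 entry=0x2C007 [P=1 RW=1 US=1 PS=0]
  L1: frame=0x2C idx=24 entry=0x2F007 [P=1 RW=1 US=1 PS=0]
  L2: frame=0x2F idx=29 entry=0x31007 [P=1 RW=1 US=1 PS=0]
  L3: frame=0x31 idx=19 entry=0x32007 [P=1 RW=1 US=1 PS=0]
  → PA=0x329D0  (4 entries read)
#2 VA=0x850161D44F (r,kernel):
  L0: frame=0x1C idx=1 entry=0x35007 [P=1 RW=1 US=1 PS=0]
  L1: frame=0x35 idx=20 entry=0x38007 [P=1 RW=1 US=1 PS=0]
  L2: frame=0x38 idx=11 entry=0x3B007 [P=1 RW=1 US=1 PS=0]
  L3: frame=0x3B idx=29 entry=0x3E007 [P=1 RW=1 US=1 PS=0]
  → PA=0x3E44F  (4 entries read)

Access #0 fault: NONE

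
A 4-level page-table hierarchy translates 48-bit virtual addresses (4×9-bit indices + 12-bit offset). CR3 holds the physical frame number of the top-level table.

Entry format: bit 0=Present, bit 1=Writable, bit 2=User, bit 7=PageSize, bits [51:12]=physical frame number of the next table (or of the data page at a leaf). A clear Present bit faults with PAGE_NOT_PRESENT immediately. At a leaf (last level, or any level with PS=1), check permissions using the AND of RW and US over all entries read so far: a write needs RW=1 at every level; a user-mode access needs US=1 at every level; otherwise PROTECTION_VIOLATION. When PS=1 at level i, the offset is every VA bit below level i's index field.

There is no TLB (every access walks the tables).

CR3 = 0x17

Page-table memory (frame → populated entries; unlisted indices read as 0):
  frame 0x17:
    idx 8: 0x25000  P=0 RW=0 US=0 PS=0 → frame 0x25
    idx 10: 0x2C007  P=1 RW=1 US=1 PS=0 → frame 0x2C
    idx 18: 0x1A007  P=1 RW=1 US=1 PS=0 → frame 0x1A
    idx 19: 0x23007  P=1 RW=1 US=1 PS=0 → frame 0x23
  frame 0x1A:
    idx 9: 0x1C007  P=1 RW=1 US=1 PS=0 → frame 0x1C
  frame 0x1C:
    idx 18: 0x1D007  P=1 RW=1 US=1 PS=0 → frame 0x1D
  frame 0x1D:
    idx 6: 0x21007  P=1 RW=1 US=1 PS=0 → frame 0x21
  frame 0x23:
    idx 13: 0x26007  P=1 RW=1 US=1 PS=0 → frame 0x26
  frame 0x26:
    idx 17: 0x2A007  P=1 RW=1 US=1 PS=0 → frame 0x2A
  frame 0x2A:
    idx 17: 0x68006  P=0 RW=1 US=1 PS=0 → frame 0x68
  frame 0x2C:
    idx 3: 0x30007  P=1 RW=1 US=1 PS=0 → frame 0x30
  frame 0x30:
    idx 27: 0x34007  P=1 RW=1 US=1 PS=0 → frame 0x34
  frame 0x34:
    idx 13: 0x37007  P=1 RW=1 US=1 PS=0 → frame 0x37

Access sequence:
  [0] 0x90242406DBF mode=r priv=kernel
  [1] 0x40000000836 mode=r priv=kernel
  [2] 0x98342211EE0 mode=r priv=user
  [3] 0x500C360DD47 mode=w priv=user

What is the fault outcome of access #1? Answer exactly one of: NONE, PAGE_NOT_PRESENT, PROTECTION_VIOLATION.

Trace:
#0 VA=0x90242406DBF (r,kernel):
  L0 @0x17[18] → 0x1A007  P=1,RW=1,US=1,PS=0
  L1 @0x1A[9] → 0x1C007  P=1,RW=1,US=1,PS=0
  L2 @0x1C[18] → 0x1D007  P=1,RW=1,US=1,PS=0
  L3 @0x1D[6] → 0x21007  P=1,RW=1,US=1,PS=0
  → PA=0x21DBF  (4 entries read)
#1 VA=0x40000000836 (r,kernel):
  L0 @0x17[8] → 0x25000  P=0,RW=0,US=0,PS=0
  ⇒ fault: PAGE_NOT_PRESENT  — 1 lookups
#2 VA=0x98342211EE0 (r,user):
  L0 @0x17[19] → 0x23007  P=1,RW=1,US=1,PS=0
  L1 @0x23[13] → 0x26007  P=1,RW=1,US=1,PS=0
  L2 @0x26[17] → 0x2A007  P=1,RW=1,US=1,PS=0
  L3 @0x2A[17] → 0x68006  P=0,RW=1,US=1,PS=0
  ⇒ fault: PAGE_NOT_PRESENT  — 4 lookups
#3 VA=0x500C360DD47 (w,user):
  L0 @0x17[10] → 0x2C007  P=1,RW=1,US=1,PS=0
  L1 @0x2C[3] → 0x30007  P=1,RW=1,US=1,PS=0
  L2 @0x30[27] → 0x34007  P=1,RW=1,US=1,PS=0
  L3 @0x34[13] → 0x37007  P=1,RW=1,US=1,PS=0
  → PA=0x37D47  (4 entries read)

Access #1 fault: PAGE_NOT_PRESENT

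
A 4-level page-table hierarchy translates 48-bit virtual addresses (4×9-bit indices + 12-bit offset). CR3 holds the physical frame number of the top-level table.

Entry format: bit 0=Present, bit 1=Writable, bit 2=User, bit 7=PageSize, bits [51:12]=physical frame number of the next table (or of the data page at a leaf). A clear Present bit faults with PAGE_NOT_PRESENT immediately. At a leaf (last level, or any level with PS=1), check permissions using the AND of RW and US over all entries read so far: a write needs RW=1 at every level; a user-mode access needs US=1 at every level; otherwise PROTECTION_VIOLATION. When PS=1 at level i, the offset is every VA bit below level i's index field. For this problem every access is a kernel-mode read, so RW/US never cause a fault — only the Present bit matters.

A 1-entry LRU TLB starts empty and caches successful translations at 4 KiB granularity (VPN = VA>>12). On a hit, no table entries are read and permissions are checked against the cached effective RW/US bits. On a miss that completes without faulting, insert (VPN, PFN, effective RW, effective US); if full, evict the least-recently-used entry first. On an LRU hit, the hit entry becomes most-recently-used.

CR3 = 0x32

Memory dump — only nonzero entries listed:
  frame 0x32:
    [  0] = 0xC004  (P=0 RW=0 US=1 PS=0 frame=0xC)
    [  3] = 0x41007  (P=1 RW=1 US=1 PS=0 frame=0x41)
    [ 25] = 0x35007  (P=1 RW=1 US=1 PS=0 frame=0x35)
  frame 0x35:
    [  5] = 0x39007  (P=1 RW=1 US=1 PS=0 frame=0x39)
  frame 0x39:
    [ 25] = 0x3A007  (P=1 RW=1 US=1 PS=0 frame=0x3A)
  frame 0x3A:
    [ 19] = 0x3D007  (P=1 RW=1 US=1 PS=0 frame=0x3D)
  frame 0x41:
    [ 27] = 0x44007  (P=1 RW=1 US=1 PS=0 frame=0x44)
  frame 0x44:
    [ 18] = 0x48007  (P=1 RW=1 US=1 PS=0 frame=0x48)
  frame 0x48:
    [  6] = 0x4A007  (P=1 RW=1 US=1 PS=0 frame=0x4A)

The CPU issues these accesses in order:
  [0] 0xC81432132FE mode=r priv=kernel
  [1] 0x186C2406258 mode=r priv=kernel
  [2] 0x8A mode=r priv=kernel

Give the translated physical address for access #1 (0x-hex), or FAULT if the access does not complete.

Trace:
#0 VA=0xC81432132FE (r,kernel):
  lvl0: tbl 0x32, slot 25 ⇒ 0x35007 (P1/RW1/US1/PS0)
  lvl1: tbl 0x35, slot 5 ⇒ 0x39007 (P1/RW1/US1/PS0)
  lvl2: tbl 0x39, slot 25 ⇒ 0x3A007 (P1/RW1/US1/PS0)
  lvl3: tbl 0x3A, slot 19 ⇒ 0x3D007 (P1/RW1/US1/PS0)
  ⇒ phys 0x3D2FE  [4 reads]
#1 VA=0x186C2406258 (r,kernel):
  lvl0: tbl 0x32, slot 3 ⇒ 0x41007 (P1/RW1/US1/PS0)
  lvl1: tbl 0x41, slot 27 ⇒ 0x44007 (P1/RW1/US1/PS0)
  lvl2: tbl 0x44, slot 18 ⇒ 0x48007 (P1/RW1/US1/PS0)
  lvl3: tbl 0x48, slot 6 ⇒ 0x4A007 (P1/RW1/US1/PS0)
  ⇒ phys 0x4A258  [4 reads]
#2 VA=0x8A (r,kernel):
  lvl0: tbl 0x32, slot 0 ⇒ 0xC004 (P0/RW0/US1/PS0)
  → PAGE_NOT_PRESENT  (1 entries read)

Access #1 PA: 0x4A258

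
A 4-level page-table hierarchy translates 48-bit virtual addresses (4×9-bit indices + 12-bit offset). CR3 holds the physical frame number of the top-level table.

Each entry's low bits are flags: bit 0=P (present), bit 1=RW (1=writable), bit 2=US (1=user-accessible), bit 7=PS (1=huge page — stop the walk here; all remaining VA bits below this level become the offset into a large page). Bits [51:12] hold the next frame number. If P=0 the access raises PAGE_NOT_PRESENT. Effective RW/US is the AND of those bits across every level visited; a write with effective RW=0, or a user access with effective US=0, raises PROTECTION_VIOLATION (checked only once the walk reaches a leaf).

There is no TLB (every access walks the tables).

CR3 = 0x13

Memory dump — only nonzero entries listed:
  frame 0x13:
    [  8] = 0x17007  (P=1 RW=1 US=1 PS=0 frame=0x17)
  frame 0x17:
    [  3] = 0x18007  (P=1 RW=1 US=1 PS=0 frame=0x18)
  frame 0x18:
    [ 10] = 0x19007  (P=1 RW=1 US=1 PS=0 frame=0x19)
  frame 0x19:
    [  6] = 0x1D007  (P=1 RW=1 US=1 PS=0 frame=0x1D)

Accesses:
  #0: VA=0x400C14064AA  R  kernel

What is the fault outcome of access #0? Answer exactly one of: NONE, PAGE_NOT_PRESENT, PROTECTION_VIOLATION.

Trace:
#0 VA=0x400C14064AA (r,kernel):
  L0: frame=0x13 idx=8 entry=0x17007 [P=1 RW=1 US=1 PS=0]
  L1: frame=0x17 idx=3 entry=0x18007 [P=1 RW=1 US=1 PS=0]
  L2: frame=0x18 idx=10 entry=0x19007 [P=1 RW=1 US=1 PS=0]
  L3: frame=0x19 idx=6 entry=0x1D007 [P=1 RW=1 US=1 PS=0]
  ✓ 0x1D4AA  — 4 lookups

Access #0 fault: NONE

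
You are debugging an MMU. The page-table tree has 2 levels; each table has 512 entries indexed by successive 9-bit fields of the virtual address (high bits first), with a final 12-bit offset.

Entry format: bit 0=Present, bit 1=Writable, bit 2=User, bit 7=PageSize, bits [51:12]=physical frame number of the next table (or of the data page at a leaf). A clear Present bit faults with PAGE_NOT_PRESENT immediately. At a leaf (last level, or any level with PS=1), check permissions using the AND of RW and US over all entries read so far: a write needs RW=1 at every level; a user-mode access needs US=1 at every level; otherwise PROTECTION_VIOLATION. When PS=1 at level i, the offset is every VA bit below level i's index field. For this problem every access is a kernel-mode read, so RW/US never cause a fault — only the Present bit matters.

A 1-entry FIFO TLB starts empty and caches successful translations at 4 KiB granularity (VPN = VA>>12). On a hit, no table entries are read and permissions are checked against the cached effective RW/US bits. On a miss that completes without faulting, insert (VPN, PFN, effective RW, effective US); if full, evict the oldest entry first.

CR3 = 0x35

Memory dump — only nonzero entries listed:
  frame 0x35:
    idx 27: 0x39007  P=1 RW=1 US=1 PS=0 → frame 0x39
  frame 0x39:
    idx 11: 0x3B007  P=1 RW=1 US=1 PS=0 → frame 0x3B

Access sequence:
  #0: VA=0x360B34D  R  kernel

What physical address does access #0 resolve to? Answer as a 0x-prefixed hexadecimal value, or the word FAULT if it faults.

Walk each access:
#0 VA=0x360B34D (r,kernel):
  L0 @0x35[27] → 0x39007  P=1,RW=1,US=1,PS=0
  L1 @0x39[11] → 0x3B007  P=1,RW=1,US=1,PS=0
  → PA=0x3B34D  (2 entries read)

Access #0 PA: 0x3B34D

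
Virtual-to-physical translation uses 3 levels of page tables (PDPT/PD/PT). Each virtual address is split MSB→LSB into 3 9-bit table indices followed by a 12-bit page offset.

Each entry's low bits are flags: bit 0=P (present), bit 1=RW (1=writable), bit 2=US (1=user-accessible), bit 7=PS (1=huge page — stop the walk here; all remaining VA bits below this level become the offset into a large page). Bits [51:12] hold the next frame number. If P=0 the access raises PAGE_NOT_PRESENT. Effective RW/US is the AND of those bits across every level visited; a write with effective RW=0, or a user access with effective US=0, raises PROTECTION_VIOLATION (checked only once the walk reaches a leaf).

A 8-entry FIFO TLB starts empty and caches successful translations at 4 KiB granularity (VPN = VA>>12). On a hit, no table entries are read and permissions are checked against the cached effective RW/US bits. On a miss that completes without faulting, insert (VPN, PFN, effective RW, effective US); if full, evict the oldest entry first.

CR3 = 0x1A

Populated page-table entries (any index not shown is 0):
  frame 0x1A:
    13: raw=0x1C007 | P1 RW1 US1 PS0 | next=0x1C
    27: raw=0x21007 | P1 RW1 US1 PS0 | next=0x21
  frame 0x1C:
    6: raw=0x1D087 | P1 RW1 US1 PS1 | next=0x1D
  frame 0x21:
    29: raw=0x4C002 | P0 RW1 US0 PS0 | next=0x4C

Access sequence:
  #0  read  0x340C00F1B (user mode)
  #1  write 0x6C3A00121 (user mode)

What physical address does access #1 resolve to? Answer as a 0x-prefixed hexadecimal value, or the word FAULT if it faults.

Walk each access:
#0 VA=0x340C00F1B (r,user):
  [0] read 0x1A idx=13: raw=0x1C007 flags P=1 W=1 U=1 S=0
  [1] read 0x1C idx=6: raw=0x1D087 flags P=1 W=1 U=1 S=1
  ✓ 0x1DF1B (huge @L1)  — 2 lookups
#1 VA=0x6C3A00121 (w,user):
  [0] read 0x1A idx=27: raw=0x21007 flags P=1 W=1 U=1 S=0
  [1] read 0x21 idx=29: raw=0x4C002 flags P=0 W=1 U=0 S=0
  ⇒ fault: PAGE_NOT_PRESENT  — 2 lookups

Access #1 PA: FAULT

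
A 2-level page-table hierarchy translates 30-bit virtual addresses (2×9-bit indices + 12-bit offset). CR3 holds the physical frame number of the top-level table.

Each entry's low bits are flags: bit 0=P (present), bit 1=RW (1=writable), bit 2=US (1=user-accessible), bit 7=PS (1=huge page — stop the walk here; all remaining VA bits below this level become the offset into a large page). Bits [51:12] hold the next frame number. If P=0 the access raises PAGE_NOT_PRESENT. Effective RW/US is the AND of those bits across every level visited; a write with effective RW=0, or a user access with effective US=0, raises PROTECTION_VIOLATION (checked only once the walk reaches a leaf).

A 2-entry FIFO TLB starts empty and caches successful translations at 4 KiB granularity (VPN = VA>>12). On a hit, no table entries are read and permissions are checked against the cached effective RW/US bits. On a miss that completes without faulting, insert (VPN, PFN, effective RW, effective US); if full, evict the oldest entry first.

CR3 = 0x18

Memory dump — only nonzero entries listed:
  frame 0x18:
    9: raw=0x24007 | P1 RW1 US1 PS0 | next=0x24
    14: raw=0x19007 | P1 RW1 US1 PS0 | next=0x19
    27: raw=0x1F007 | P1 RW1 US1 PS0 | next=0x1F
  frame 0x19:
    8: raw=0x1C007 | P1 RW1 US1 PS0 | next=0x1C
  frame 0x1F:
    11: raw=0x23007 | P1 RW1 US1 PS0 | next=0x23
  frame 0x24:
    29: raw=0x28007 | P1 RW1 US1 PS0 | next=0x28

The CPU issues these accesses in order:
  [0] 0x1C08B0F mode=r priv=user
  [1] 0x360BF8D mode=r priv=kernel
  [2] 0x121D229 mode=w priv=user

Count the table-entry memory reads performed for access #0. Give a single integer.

Trace:
#0 VA=0x1C08B0F (r,user):
  [0] read 0x18 idx=14: raw=0x19007 flags P=1 W=1 U=1 S=0
  [1] read 0x19 idx=8: raw=0x1C007 flags P=1 W=1 U=1 S=0
  ✓ 0x1CB0F  — 2 lookups
#1 VA=0x360BF8D (r,kernel):
  [0] read 0x18 idx=27: raw=0x1F007 flags P=1 W=1 U=1 S=0
  [1] read 0x1F idx=11: raw=0x23007 flags P=1 W=1 U=1 S=0
  ✓ 0x23F8D  — 2 lookups
#2 VA=0x121D229 (w,user):
  [0] read 0x18 idx=9: raw=0x24007 flags P=1 W=1 U=1 S=0
  [1] read 0x24 idx=29: raw=0x28007 flags P=1 W=1 U=1 S=0
  ✓ 0x28229  — 2 lookups

Entries read for #0: 2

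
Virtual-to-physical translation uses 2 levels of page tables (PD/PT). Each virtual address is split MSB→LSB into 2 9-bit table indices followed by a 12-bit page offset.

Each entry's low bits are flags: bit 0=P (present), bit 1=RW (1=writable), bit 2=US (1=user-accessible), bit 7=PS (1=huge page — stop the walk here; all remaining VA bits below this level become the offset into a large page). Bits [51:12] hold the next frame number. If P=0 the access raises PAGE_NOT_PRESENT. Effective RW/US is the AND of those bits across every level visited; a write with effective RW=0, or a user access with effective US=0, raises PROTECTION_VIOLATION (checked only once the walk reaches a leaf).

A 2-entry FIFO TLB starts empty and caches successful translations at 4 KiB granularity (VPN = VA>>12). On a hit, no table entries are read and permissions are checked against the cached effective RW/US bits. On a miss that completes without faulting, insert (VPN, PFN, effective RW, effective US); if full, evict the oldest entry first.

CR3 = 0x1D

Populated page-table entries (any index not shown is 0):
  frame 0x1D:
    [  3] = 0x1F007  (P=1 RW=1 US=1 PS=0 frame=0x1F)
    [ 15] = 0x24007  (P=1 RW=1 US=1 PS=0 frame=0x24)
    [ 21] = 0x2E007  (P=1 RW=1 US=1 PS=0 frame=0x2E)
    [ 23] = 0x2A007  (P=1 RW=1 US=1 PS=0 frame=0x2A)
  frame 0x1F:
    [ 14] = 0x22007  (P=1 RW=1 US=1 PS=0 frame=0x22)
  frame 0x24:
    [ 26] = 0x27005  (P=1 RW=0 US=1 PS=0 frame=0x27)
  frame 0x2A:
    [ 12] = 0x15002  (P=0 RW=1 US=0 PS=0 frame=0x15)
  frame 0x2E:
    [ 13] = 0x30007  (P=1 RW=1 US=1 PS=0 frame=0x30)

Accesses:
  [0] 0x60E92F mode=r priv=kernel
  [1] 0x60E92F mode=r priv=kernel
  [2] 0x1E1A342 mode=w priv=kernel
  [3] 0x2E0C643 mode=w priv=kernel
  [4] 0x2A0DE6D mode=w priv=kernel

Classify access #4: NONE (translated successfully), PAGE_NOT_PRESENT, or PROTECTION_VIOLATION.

Per-access translation:
#0 VA=0x60E92F (r,kernel):
  [0] read 0x1D idx=3: raw=0x1F007 flags P=1 W=1 U=1 S=0
  [1] read 0x1F idx=14: raw=0x22007 flags P=1 W=1 U=1 S=0
  ✓ 0x2292F  — 2 lookups
#1 VA=0x60E92F (r,kernel):
  TLB hit vpn=0x60E → PA=0x2292F
#2 VA=0x1E1A342 (w,kernel):
  [0] read 0x1D idx=15: raw=0x24007 flags P=1 W=1 U=1 S=0
  [1] read 0x24 idx=26: raw=0x27005 flags P=1 W=0 U=1 S=0
  → PROTECTION_VIOLATION  (2 entries read)
#3 VA=0x2E0C643 (w,kernel):
  [0] read 0x1D idx=23: raw=0x2A007 flags P=1 W=1 U=1 S=0
  [1] read 0x2A idx=12: raw=0x15002 flags P=0 W=1 U=0 S=0
  → PAGE_NOT_PRESENT  (2 entries read)
#4 VA=0x2A0DE6D (w,kernel):
  [0] read 0x1D idx=21: raw=0x2E007 flags P=1 W=1 U=1 S=0
  [1] read 0x2E idx=13: raw=0x30007 flags P=1 W=1 U=1 S=0
  ✓ 0x30E6D  — 2 lookups

Access #4 fault: NONE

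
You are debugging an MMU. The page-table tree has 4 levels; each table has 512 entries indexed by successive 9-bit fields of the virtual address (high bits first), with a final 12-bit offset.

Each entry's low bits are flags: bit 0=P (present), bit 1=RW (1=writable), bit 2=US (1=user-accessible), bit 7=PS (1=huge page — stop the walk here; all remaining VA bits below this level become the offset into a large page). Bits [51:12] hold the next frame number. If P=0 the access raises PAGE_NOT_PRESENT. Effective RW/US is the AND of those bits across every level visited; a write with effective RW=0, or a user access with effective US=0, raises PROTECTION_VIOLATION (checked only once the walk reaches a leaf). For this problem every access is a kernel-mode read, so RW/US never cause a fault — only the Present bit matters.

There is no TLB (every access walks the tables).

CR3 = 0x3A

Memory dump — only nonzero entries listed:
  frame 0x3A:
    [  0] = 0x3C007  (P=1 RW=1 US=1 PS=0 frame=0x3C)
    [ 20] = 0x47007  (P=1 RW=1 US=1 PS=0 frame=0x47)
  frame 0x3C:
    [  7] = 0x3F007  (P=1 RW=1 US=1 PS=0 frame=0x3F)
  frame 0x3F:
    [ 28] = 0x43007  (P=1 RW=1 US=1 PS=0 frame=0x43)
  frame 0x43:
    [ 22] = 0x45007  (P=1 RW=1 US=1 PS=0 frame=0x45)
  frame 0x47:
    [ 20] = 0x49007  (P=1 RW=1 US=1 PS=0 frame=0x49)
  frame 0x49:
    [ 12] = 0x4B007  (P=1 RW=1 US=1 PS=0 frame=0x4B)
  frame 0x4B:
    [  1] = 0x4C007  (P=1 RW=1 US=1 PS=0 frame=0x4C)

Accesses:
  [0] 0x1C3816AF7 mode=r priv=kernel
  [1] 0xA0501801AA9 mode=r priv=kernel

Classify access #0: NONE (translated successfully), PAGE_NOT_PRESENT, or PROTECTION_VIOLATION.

Trace:
#0 VA=0x1C3816AF7 (r,kernel):
  L0 @0x3A[0] → 0x3C007  P=1,RW=1,US=1,PS=0
  L1 @0x3C[7] → 0x3F007  P=1,RW=1,US=1,PS=0
  L2 @0x3F[28] → 0x43007  P=1,RW=1,US=1,PS=0
  L3 @0x43[22] → 0x45007  P=1,RW=1,US=1,PS=0
  → PA=0x45AF7  (4 entries read)
#1 VA=0xA0501801AA9 (r,kernel):
  L0 @0x3A[20] → 0x47007  P=1,RW=1,US=1,PS=0
  L1 @0x47[20] → 0x49007  P=1,RW=1,US=1,PS=0
  L2 @0x49[12] → 0x4B007  P=1,RW=1,US=1,PS=0
  L3 @0x4B[1] → 0x4C007  P=1,RW=1,US=1,PS=0
  → PA=0x4CAA9  (4 entries read)

Access #0 fault: NONE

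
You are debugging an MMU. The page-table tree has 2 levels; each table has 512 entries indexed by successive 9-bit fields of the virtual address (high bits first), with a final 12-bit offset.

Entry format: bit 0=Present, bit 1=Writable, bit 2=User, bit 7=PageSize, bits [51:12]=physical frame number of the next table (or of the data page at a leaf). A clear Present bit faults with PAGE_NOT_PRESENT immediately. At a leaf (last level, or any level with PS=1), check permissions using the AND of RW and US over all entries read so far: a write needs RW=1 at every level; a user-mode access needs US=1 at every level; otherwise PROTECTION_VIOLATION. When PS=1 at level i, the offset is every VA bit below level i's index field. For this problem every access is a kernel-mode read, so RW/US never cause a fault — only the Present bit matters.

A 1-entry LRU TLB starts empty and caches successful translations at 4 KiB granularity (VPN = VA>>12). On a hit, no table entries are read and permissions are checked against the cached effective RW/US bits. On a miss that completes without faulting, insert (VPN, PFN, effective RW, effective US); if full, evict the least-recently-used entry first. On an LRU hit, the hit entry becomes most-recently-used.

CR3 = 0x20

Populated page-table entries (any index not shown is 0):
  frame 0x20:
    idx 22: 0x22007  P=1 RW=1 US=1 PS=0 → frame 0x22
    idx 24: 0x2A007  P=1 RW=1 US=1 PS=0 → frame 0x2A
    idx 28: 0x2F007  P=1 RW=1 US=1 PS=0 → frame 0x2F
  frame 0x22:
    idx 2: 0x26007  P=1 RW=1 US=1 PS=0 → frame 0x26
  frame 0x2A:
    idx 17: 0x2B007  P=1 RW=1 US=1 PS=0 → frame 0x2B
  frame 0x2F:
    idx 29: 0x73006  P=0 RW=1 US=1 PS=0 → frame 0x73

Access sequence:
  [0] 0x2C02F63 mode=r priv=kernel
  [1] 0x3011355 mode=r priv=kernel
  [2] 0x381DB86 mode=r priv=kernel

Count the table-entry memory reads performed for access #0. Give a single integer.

Walk each access:
#0 VA=0x2C02F63 (r,kernel):
  L0 @0x20[22] → 0x22007  P=1,RW=1,US=1,PS=0
  L1 @0x22[2] → 0x26007  P=1,RW=1,US=1,PS=0
  ✓ 0x26F63  — 2 lookups
#1 VA=0x3011355 (r,kernel):
  L0 @0x20[24] → 0x2A007  P=1,RW=1,US=1,PS=0
  L1 @0x2A[17] → 0x2B007  P=1,RW=1,US=1,PS=0
  ✓ 0x2B355  — 2 lookups
#2 VA=0x381DB86 (r,kernel):
  L0 @0x20[28] → 0x2F007  P=1,RW=1,US=1,PS=0
  L1 @0x2F[29] → 0x73006  P=0,RW=1,US=1,PS=0
  ✗ PAGE_NOT_PRESENT  [2 reads]

Entries read for #0: 2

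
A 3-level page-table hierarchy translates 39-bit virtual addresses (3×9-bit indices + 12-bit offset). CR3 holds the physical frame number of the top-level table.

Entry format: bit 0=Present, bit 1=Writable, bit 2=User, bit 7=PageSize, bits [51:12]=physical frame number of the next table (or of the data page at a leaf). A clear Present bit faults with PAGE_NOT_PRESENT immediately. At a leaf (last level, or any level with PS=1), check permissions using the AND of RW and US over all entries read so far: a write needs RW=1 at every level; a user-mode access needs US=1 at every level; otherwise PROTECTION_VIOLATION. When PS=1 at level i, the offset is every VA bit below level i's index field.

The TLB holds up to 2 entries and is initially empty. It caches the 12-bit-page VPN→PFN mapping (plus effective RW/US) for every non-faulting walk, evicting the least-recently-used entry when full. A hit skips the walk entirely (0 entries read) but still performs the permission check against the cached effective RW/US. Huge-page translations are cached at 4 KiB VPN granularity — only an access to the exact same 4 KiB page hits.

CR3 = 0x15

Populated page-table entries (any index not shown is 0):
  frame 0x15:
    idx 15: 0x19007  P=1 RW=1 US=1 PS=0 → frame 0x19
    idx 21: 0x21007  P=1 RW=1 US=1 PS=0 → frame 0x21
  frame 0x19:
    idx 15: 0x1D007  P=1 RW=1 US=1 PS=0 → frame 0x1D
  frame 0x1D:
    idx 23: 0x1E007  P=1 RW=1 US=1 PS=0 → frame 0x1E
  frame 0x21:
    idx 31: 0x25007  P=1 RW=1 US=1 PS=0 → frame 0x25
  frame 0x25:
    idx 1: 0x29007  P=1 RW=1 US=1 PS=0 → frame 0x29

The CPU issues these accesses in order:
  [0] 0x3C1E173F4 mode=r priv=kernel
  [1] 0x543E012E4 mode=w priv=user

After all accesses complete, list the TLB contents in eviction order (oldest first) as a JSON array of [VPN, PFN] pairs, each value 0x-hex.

Trace:
#0 VA=0x3C1E173F4 (r,kernel):
  L0: frame=0x15 idx=15 entry=0x19007 [P=1 RW=1 US=1 PS=0]
  L1: frame=0x19 idx=15 entry=0x1D007 [P=1 RW=1 US=1 PS=0]
  L2: frame=0x1D idx=23 entry=0x1E007 [P=1 RW=1 US=1 PS=0]
  → PA=0x1E3F4  (3 entries read)
#1 VA=0x543E012E4 (w,user):
  L0: frame=0x15 idx=21 entry=0x21007 [P=1 RW=1 US=1 PS=0]
  L1: frame=0x21 idx=31 entry=0x25007 [P=1 RW=1 US=1 PS=0]
  L2: frame=0x25 idx=1 entry=0x29007 [P=1 RW=1 US=1 PS=0]
  → PA=0x292E4  (3 entries read)

TLB: [["0x3C1E17", "0x1E"], ["0x543E01", "0x29"]]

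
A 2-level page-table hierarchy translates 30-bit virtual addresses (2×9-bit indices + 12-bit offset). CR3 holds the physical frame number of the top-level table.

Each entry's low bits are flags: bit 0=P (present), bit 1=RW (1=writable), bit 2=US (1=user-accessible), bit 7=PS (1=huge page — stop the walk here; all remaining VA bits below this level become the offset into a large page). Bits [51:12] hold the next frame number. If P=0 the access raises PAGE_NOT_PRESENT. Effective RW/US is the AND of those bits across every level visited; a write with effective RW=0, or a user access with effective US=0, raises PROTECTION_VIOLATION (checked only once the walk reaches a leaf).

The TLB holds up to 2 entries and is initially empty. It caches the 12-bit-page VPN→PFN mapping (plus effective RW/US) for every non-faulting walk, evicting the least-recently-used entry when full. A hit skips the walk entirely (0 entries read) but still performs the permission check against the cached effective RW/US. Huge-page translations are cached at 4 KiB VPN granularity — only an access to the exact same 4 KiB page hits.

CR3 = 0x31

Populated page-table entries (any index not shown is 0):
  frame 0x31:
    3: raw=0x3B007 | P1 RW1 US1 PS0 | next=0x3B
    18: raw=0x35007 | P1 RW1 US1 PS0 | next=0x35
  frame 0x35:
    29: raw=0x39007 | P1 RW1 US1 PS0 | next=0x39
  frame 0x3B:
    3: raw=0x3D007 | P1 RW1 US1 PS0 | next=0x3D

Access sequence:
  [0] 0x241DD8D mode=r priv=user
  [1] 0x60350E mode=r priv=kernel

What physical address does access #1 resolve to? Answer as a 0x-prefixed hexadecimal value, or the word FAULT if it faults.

Walk each access:
#0 VA=0x241DD8D (r,user):
  [0] read 0x31 idx=18: raw=0x35007 flags P=1 W=1 U=1 S=0
  [1] read 0x35 idx=29: raw=0x39007 flags P=1 W=1 U=1 S=0
  ⇒ phys 0x39D8D  [2 reads]
#1 VA=0x60350E (r,kernel):
  [0] read 0x31 idx=3: raw=0x3B007 flags P=1 W=1 U=1 S=0
  [1] read 0x3B idx=3: raw=0x3D007 flags P=1 W=1 U=1 S=0
  ⇒ phys 0x3D50E  [2 reads]

Access #1 PA: 0x3D50E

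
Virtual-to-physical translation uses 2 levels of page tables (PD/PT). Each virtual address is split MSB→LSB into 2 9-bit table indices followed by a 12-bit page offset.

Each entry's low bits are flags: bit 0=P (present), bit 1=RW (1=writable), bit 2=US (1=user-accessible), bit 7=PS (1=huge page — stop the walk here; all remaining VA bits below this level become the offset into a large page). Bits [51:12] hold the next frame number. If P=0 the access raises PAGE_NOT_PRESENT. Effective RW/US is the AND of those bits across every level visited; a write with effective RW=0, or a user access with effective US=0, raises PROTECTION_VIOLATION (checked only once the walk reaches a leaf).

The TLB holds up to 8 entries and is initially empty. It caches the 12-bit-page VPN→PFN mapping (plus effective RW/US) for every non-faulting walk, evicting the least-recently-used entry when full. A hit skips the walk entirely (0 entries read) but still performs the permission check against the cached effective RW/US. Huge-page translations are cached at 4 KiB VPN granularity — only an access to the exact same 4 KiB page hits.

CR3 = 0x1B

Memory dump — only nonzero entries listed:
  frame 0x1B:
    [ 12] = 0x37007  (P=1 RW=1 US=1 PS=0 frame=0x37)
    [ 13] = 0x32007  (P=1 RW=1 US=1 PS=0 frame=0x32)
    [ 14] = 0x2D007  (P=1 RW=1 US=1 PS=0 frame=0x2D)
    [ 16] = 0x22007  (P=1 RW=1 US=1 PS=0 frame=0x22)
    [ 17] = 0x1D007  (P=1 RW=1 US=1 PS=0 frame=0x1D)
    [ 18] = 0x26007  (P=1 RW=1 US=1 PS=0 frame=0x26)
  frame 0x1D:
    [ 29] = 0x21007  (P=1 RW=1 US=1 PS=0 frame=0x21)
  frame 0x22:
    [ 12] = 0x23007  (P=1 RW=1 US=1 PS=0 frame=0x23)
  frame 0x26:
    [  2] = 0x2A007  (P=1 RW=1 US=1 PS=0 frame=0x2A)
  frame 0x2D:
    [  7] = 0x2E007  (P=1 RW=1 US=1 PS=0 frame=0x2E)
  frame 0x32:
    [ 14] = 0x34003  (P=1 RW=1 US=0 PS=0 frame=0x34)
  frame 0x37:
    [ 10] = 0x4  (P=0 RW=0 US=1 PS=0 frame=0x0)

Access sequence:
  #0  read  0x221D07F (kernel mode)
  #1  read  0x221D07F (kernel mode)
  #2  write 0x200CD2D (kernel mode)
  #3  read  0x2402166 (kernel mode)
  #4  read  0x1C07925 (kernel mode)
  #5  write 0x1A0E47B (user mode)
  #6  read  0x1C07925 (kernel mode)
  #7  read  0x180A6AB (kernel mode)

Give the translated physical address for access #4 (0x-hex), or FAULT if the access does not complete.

Per-access translation:
#0 VA=0x221D07F (r,kernel):
  L0: frame=0x1B idx=17 entry=0x1D007 [P=1 RW=1 US=1 PS=0]
  L1: frame=0x1D idx=29 entry=0x21007 [P=1 RW=1 US=1 PS=0]
  ⇒ phys 0x2107F  [2 reads]
#1 VA=0x221D07F (r,kernel):
  TLB hit vpn=0x221D → PA=0x2107F
#2 VA=0x200CD2D (w,kernel):
  L0: frame=0x1B idx=16 entry=0x22007 [P=1 RW=1 US=1 PS=0]
  L1: frame=0x22 idx=12 entry=0x23007 [P=1 RW=1 US=1 PS=0]
  ⇒ phys 0x23D2D  [2 reads]
#3 VA=0x2402166 (r,kernel):
  L0: frame=0x1B idx=18 entry=0x26007 [P=1 RW=1 US=1 PS=0]
  L1: frame=0x26 idx=2 entry=0x2A007 [P=1 RW=1 US=1 PS=0]
  ⇒ phys 0x2A166  [2 reads]
#4 VA=0x1C07925 (r,kernel):
  L0: frame=0x1B idx=14 entry=0x2D007 [P=1 RW=1 US=1 PS=0]
  L1: frame=0x2D idx=7 entry=0x2E007 [P=1 RW=1 US=1 PS=0]
  ⇒ phys 0x2E925  [2 reads]
#5 VA=0x1A0E47B (w,user):
  L0: frame=0x1B idx=13 entry=0x32007 [P=1 RW=1 US=1 PS=0]
  L1: frame=0x32 idx=14 entry=0x34003 [P=1 RW=1 US=0 PS=0]
  ✗ PROTECTION_VIOLATION  [2 reads]
#6 VA=0x1C07925 (r,kernel):
  TLB hit vpn=0x1C07 → PA=0x2E925
#7 VA=0x180A6AB (r,kernel):
  L0: frame=0x1B idx=12 entry=0x37007 [P=1 RW=1 US=1 PS=0]
  L1: frame=0x37 idx=10 entry=0x4 [P=0 RW=0 US=1 PS=0]
  ✗ PAGE_NOT_PRESENT  [2 reads]

Access #4 PA: 0x2E925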